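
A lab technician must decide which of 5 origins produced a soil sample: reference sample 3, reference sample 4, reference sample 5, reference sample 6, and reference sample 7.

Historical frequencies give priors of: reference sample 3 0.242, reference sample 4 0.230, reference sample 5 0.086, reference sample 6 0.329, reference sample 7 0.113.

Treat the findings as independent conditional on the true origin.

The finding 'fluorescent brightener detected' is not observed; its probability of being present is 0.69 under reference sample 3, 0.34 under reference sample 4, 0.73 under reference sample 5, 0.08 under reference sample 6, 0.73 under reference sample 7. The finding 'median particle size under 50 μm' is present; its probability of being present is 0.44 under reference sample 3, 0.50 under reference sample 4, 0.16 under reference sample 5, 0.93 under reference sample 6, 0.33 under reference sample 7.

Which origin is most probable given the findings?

reference sample 6

Multiply each prior by the joint likelihood of the evidence pattern (using 1 − P(present | H) for each absent finding):
  reference sample 3: 0.242 × (1 − 0.69) × 0.44 = 0.033009
  reference sample 4: 0.230 × (1 − 0.34) × 0.50 = 0.0759
  reference sample 5: 0.086 × (1 − 0.73) × 0.16 = 0.0037152
  reference sample 6: 0.329 × (1 − 0.08) × 0.93 = 0.28149
  reference sample 7: 0.113 × (1 − 0.73) × 0.33 = 0.010068
Marginal likelihood of the evidence = 0.40418.
P(reference sample 3 | evidence) ≈ 0.033009 / 0.40418 ≈ 0.082
P(reference sample 4 | evidence) ≈ 0.0759 / 0.40418 ≈ 0.188
P(reference sample 5 | evidence) ≈ 0.0037152 / 0.40418 ≈ 0.009
P(reference sample 6 | evidence) ≈ 0.28149 / 0.40418 ≈ 0.696
P(reference sample 7 | evidence) ≈ 0.010068 / 0.40418 ≈ 0.025
The largest is 0.696, so reference sample 6 is most probable.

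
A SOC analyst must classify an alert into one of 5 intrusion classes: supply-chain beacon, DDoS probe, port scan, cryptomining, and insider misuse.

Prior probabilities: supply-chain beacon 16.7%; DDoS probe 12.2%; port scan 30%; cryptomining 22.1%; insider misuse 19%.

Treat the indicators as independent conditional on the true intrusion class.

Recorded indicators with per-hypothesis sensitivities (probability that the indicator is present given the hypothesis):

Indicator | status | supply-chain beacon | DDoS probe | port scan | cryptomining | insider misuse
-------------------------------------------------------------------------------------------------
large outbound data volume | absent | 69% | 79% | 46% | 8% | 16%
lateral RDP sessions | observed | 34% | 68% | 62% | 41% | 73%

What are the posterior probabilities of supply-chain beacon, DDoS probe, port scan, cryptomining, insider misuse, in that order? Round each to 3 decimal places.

0.052, 0.052, 0.300, 0.249, 0.347

For each hypothesis, the unnormalized posterior weight is prior × product of the indicator likelihoods (using 1 − P(present | H) for each absent indicator):
  supply-chain beacon: 0.167 × (1 − 0.69) × 0.34 = 0.017602
  DDoS probe: 0.122 × (1 − 0.79) × 0.68 = 0.017422
  port scan: 0.300 × (1 − 0.46) × 0.62 = 0.10044
  cryptomining: 0.221 × (1 − 0.08) × 0.41 = 0.083361
  insider misuse: 0.190 × (1 − 0.16) × 0.73 = 0.11651
The unnormalized weights sum to 0.33533.
P(supply-chain beacon | evidence) = 0.017602 / 0.33533 ≈ 0.052
P(DDoS probe | evidence) = 0.017422 / 0.33533 ≈ 0.052
P(port scan | evidence) = 0.10044 / 0.33533 ≈ 0.300
P(cryptomining | evidence) = 0.083361 / 0.33533 ≈ 0.249
P(insider misuse | evidence) = 0.11651 / 0.33533 ≈ 0.347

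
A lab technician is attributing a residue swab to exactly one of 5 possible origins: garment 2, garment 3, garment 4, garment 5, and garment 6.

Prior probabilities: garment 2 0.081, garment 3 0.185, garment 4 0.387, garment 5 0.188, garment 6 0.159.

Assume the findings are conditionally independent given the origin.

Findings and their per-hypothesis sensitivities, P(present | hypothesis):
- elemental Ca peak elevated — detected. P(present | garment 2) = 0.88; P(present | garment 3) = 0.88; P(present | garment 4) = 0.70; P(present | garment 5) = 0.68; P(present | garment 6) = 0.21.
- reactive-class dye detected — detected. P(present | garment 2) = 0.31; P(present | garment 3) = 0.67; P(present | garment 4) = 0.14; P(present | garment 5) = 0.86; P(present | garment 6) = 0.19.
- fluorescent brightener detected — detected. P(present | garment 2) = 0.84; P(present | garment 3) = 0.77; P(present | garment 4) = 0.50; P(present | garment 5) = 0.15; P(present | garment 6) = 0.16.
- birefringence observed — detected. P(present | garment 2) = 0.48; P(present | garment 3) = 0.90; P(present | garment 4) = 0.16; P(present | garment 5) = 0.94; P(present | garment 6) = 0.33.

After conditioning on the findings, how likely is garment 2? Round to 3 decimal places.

Multiply each prior by the joint likelihood of the evidence pattern:
  garment 2: 0.081 × 0.88 × 0.31 × 0.84 × 0.48 = 0.0089094
  garment 3: 0.185 × 0.88 × 0.67 × 0.77 × 0.90 = 0.07559
  garment 4: 0.387 × 0.70 × 0.14 × 0.50 × 0.16 = 0.0030341
  garment 5: 0.188 × 0.68 × 0.86 × 0.15 × 0.94 = 0.015502
  garment 6: 0.159 × 0.21 × 0.19 × 0.16 × 0.33 = 0.00033497
The unnormalized weights sum to 0.10337.
P(garment 2 | evidence) = 0.0089094 / 0.10337 ≈ 0.086.

0.086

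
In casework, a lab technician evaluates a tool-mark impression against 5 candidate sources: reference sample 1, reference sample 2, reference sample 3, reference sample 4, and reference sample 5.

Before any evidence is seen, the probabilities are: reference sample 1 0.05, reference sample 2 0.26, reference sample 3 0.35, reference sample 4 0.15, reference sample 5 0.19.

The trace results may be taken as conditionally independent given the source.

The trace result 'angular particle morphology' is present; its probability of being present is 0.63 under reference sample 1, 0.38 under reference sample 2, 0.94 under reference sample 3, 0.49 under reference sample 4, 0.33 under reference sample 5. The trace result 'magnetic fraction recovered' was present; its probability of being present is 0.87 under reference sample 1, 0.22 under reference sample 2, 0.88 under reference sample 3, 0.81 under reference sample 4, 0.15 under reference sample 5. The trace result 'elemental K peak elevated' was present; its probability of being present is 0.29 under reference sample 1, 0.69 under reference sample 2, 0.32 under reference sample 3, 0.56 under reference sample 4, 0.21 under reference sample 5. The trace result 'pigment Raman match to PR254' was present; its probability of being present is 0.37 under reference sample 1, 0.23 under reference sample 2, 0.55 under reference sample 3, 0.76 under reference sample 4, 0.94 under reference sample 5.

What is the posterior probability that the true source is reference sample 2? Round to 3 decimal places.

0.041

For each hypothesis, the unnormalized posterior weight is prior × product of the trace result likelihoods:
  reference sample 1: 0.05 × 0.63 × 0.87 × 0.29 × 0.37 = 0.0029406
  reference sample 2: 0.26 × 0.38 × 0.22 × 0.69 × 0.23 = 0.0034495
  reference sample 3: 0.35 × 0.94 × 0.88 × 0.32 × 0.55 = 0.050956
  reference sample 4: 0.15 × 0.49 × 0.81 × 0.56 × 0.76 = 0.025338
  reference sample 5: 0.19 × 0.33 × 0.15 × 0.21 × 0.94 = 0.0018565
The unnormalized weights sum to 0.08454.
P(reference sample 2 | evidence) = 0.0034495 / 0.08454 ≈ 0.041.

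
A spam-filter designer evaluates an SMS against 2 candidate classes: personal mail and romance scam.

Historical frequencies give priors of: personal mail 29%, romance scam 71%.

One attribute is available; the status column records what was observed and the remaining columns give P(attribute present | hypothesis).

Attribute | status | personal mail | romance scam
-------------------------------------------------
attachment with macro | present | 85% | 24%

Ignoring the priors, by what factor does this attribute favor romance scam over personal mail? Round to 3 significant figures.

The Bayes factor is the ratio of the two likelihoods.
  romance scam: 0.24
  personal mail: 0.85
Bayes factor = 0.24 / 0.85 ≈ 0.282

0.282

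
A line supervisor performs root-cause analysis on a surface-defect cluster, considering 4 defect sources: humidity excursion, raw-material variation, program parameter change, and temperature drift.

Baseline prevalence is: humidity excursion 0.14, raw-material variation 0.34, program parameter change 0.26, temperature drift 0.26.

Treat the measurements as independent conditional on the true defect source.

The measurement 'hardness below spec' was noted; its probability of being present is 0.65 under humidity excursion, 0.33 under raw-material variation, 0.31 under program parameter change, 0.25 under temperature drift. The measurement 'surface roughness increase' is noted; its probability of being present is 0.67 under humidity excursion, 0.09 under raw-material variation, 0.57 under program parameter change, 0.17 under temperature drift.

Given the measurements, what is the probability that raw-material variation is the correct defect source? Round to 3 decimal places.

0.079

For each hypothesis, the unnormalized posterior weight is prior × product of the measurement likelihoods:
  humidity excursion: 0.14 × 0.65 × 0.67 = 0.06097
  raw-material variation: 0.34 × 0.33 × 0.09 = 0.010098
  program parameter change: 0.26 × 0.31 × 0.57 = 0.045942
  temperature drift: 0.26 × 0.25 × 0.17 = 0.01105
The unnormalized weights sum to 0.12806.
P(raw-material variation | evidence) = 0.010098 / 0.12806 ≈ 0.079.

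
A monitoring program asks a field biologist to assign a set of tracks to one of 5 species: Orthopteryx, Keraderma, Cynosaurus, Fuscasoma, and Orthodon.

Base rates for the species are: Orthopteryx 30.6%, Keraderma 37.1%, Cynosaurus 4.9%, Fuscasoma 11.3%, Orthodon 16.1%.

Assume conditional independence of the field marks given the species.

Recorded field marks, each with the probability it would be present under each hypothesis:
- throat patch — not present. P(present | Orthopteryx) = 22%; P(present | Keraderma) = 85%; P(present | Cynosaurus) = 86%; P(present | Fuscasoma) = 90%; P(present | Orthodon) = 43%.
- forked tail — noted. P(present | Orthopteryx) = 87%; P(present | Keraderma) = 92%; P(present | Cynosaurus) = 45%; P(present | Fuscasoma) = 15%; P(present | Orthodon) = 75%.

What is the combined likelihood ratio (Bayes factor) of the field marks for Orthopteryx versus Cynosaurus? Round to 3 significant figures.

10.8

Joint likelihood of the field mark pattern under each hypothesis (using 1 − P(present | H) for each absent field mark):
  Orthopteryx: (1 − 0.22) × 0.87 = 0.6786
  Cynosaurus: (1 − 0.86) × 0.45 = 0.063
Bayes factor = 0.6786 / 0.063 ≈ 10.8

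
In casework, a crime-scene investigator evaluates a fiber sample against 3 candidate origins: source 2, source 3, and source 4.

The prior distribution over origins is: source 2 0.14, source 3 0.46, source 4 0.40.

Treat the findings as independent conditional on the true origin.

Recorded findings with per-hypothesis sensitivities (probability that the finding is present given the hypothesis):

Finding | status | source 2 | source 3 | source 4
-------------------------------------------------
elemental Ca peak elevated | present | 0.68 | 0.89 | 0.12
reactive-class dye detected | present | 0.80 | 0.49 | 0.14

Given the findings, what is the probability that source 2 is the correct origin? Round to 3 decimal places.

By Bayes' rule with conditional independence, the unnormalized weight for each hypothesis is prior × ∏ likelihoods:
  source 2: 0.14 × 0.68 × 0.80 = 0.07616
  source 3: 0.46 × 0.89 × 0.49 = 0.20061
  source 4: 0.40 × 0.12 × 0.14 = 0.00672
Marginal likelihood of the evidence = 0.28349.
P(source 2 | evidence) = 0.07616 / 0.28349 ≈ 0.269.

0.269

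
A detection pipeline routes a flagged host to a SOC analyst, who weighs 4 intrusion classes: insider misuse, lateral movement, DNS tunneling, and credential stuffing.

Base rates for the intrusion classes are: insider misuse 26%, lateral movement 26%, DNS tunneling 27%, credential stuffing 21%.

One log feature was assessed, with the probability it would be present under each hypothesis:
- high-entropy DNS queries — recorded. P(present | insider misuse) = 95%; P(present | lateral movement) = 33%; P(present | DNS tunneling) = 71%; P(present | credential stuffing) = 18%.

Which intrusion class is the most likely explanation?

For each hypothesis, the unnormalized posterior weight is prior × likelihood:
  insider misuse: 0.26 × 0.95 = 0.247
  lateral movement: 0.26 × 0.33 = 0.0858
  DNS tunneling: 0.27 × 0.71 = 0.1917
  credential stuffing: 0.21 × 0.18 = 0.0378
Normalizing constant Z = 0.247 + 0.0858 + 0.1917 + 0.0378 = 0.5623.
P(insider misuse | evidence) ≈ 0.247 / 0.5623 ≈ 0.439
P(lateral movement | evidence) ≈ 0.0858 / 0.5623 ≈ 0.153
P(DNS tunneling | evidence) ≈ 0.1917 / 0.5623 ≈ 0.341
P(credential stuffing | evidence) ≈ 0.0378 / 0.5623 ≈ 0.067
The largest is 0.439, so insider misuse is most probable.

insider misuse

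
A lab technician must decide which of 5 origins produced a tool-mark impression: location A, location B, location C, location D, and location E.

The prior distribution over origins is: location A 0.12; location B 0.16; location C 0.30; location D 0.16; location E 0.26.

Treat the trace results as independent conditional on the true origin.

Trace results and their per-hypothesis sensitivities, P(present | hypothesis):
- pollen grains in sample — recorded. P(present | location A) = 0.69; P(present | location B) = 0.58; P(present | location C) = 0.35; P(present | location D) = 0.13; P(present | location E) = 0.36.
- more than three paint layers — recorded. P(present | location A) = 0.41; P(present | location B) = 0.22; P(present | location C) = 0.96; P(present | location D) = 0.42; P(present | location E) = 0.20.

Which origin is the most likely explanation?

Multiply each prior by the joint likelihood of the trace result pattern:
  location A: 0.12 × 0.69 × 0.41 = 0.033948
  location B: 0.16 × 0.58 × 0.22 = 0.020416
  location C: 0.30 × 0.35 × 0.96 = 0.1008
  location D: 0.16 × 0.13 × 0.42 = 0.008736
  location E: 0.26 × 0.36 × 0.20 = 0.01872
Marginal likelihood of the evidence = 0.18262.
P(location A | evidence) ≈ 0.033948 / 0.18262 ≈ 0.186
P(location B | evidence) ≈ 0.020416 / 0.18262 ≈ 0.112
P(location C | evidence) ≈ 0.1008 / 0.18262 ≈ 0.552
P(location D | evidence) ≈ 0.008736 / 0.18262 ≈ 0.048
P(location E | evidence) ≈ 0.01872 / 0.18262 ≈ 0.103
The largest is 0.552, so location C is most probable.

location C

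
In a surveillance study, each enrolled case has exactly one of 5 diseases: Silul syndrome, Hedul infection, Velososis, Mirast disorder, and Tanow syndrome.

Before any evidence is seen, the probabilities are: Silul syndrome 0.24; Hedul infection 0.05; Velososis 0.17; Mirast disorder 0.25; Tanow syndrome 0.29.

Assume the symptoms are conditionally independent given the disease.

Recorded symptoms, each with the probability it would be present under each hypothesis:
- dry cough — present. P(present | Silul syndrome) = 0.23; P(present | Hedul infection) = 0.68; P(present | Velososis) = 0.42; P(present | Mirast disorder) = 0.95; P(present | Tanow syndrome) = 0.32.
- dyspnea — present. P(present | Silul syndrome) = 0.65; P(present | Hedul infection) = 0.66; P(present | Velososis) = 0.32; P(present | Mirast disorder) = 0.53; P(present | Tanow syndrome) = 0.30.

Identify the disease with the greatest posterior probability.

Mirast disorder

Multiply each prior by the joint likelihood of the symptom pattern:
  Silul syndrome: 0.24 × 0.23 × 0.65 = 0.03588
  Hedul infection: 0.05 × 0.68 × 0.66 = 0.02244
  Velososis: 0.17 × 0.42 × 0.32 = 0.022848
  Mirast disorder: 0.25 × 0.95 × 0.53 = 0.12587
  Tanow syndrome: 0.29 × 0.32 × 0.30 = 0.02784
The unnormalized weights sum to 0.23488.
P(Silul syndrome | evidence) ≈ 0.03588 / 0.23488 ≈ 0.153
P(Hedul infection | evidence) ≈ 0.02244 / 0.23488 ≈ 0.096
P(Velososis | evidence) ≈ 0.022848 / 0.23488 ≈ 0.097
P(Mirast disorder | evidence) ≈ 0.12587 / 0.23488 ≈ 0.536
P(Tanow syndrome | evidence) ≈ 0.02784 / 0.23488 ≈ 0.119
The largest is 0.536, so Mirast disorder is most probable.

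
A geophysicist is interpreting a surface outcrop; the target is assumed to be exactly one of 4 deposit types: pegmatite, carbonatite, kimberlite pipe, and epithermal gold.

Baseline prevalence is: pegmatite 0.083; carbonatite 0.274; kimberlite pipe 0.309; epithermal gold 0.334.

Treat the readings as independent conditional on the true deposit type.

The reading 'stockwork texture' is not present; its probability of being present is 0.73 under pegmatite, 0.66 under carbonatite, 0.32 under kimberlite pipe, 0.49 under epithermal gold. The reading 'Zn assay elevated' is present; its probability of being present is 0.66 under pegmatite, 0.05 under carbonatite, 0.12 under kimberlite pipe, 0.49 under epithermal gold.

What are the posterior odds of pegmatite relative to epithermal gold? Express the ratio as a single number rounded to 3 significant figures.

0.177

The normalizing constant cancels in an odds ratio, so compute prior × likelihood for the two hypotheses only (using 1 − P(present | H) for each absent reading):
  pegmatite: 0.083 × (1 − 0.73) × 0.66 = 0.014791
  epithermal gold: 0.334 × (1 − 0.49) × 0.49 = 0.083467
Odds(pegmatite : epithermal gold) = 0.014791 / 0.083467 ≈ 0.177.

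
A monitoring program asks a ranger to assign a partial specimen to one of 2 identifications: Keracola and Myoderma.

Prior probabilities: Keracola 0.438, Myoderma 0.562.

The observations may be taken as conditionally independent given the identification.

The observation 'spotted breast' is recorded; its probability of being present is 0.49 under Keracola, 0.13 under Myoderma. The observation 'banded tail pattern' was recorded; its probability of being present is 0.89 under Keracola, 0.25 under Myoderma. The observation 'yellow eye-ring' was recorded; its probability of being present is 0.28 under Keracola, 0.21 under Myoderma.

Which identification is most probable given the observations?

For each hypothesis, the unnormalized posterior weight is prior × product of the observation likelihoods:
  Keracola: 0.438 × 0.49 × 0.89 × 0.28 = 0.053483
  Myoderma: 0.562 × 0.13 × 0.25 × 0.21 = 0.0038357
The unnormalized weights sum to 0.057319.
P(Keracola | evidence) ≈ 0.053483 / 0.057319 ≈ 0.933
P(Myoderma | evidence) ≈ 0.0038357 / 0.057319 ≈ 0.067
The largest is 0.933, so Keracola is most probable.

Keracola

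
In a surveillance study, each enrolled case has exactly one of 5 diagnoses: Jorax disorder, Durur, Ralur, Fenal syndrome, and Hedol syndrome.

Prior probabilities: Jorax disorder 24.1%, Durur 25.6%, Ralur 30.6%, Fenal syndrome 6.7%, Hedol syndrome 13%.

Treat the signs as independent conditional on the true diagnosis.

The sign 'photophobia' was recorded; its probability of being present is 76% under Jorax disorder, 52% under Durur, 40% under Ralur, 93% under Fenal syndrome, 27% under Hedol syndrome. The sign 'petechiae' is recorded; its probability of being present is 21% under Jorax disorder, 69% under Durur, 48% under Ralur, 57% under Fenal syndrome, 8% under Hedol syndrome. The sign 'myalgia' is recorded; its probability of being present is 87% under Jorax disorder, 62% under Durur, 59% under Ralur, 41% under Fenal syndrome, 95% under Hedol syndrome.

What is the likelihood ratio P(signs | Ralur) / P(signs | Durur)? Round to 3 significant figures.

Take the product of per-sign likelihoods under each hypothesis, then divide.
  Ralur: 0.40 × 0.48 × 0.59 = 0.11328
  Durur: 0.52 × 0.69 × 0.62 = 0.22246
Bayes factor = 0.11328 / 0.22246 ≈ 0.509

0.509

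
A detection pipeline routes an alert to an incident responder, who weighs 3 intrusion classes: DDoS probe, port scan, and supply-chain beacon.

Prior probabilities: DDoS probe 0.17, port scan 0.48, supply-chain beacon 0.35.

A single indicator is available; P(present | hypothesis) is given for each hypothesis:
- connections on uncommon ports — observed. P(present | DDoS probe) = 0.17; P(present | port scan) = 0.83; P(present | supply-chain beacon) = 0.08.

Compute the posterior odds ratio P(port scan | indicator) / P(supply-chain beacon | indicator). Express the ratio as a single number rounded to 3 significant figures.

Unnormalized posterior weight (prior times the indicator likelihood) for each of the two hypotheses:
  port scan: 0.48 × 0.83 = 0.3984
  supply-chain beacon: 0.35 × 0.08 = 0.028
Posterior odds = 0.3984 / 0.028 ≈ 14.2.

14.2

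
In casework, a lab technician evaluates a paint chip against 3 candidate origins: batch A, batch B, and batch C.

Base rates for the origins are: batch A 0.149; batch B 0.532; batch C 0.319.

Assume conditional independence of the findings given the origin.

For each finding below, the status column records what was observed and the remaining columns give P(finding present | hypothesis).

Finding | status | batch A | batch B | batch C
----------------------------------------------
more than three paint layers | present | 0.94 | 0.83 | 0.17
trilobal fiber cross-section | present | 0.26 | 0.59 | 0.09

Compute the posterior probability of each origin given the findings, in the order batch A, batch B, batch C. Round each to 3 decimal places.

Multiply each prior by the joint likelihood of the evidence pattern:
  batch A: 0.149 × 0.94 × 0.26 = 0.036416
  batch B: 0.532 × 0.83 × 0.59 = 0.26052
  batch C: 0.319 × 0.17 × 0.09 = 0.0048807
Marginal likelihood of the evidence = 0.30182.
P(batch A | evidence) = 0.036416 / 0.30182 ≈ 0.121
P(batch B | evidence) = 0.26052 / 0.30182 ≈ 0.863
P(batch C | evidence) = 0.0048807 / 0.30182 ≈ 0.016

0.121, 0.863, 0.016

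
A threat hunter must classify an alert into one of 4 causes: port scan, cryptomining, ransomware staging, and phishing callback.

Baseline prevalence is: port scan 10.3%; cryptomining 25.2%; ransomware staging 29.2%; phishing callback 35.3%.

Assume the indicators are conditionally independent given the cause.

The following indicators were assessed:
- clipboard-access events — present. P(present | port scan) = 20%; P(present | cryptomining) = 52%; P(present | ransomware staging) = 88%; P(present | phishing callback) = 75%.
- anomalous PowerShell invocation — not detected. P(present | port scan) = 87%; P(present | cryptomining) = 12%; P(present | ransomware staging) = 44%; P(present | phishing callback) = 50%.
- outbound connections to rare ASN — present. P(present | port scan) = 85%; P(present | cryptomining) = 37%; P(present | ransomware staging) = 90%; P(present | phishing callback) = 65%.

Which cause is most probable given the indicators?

ransomware staging

Multiply each prior by the joint likelihood of the indicator pattern (using 1 − P(present | H) for each absent indicator):
  port scan: 0.103 × 0.20 × (1 − 0.87) × 0.85 = 0.0022763
  cryptomining: 0.252 × 0.52 × (1 − 0.12) × 0.37 = 0.042667
  ransomware staging: 0.292 × 0.88 × (1 − 0.44) × 0.90 = 0.12951
  phishing callback: 0.353 × 0.75 × (1 − 0.50) × 0.65 = 0.086044
The unnormalized weights sum to 0.26049.
P(port scan | evidence) ≈ 0.0022763 / 0.26049 ≈ 0.009
P(cryptomining | evidence) ≈ 0.042667 / 0.26049 ≈ 0.164
P(ransomware staging | evidence) ≈ 0.12951 / 0.26049 ≈ 0.497
P(phishing callback | evidence) ≈ 0.086044 / 0.26049 ≈ 0.330
The largest is 0.497, so ransomware staging is most probable.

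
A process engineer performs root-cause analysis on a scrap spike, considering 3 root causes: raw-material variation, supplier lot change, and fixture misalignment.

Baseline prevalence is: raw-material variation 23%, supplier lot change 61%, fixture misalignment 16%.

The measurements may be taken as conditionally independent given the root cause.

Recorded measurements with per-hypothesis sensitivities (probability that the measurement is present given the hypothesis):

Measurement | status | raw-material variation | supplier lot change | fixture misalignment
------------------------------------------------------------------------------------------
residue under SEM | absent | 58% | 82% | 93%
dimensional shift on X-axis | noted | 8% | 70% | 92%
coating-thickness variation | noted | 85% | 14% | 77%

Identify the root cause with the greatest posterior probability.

Multiply each prior by the joint likelihood of the measurement pattern (using 1 − P(present | H) for each absent measurement):
  raw-material variation: 0.23 × (1 − 0.58) × 0.08 × 0.85 = 0.0065688
  supplier lot change: 0.61 × (1 − 0.82) × 0.70 × 0.14 = 0.01076
  fixture misalignment: 0.16 × (1 − 0.93) × 0.92 × 0.77 = 0.0079341
Marginal likelihood of the evidence = 0.025263.
P(raw-material variation | evidence) ≈ 0.0065688 / 0.025263 ≈ 0.260
P(supplier lot change | evidence) ≈ 0.01076 / 0.025263 ≈ 0.426
P(fixture misalignment | evidence) ≈ 0.0079341 / 0.025263 ≈ 0.314
The largest is 0.426, so supplier lot change is most probable.

supplier lot change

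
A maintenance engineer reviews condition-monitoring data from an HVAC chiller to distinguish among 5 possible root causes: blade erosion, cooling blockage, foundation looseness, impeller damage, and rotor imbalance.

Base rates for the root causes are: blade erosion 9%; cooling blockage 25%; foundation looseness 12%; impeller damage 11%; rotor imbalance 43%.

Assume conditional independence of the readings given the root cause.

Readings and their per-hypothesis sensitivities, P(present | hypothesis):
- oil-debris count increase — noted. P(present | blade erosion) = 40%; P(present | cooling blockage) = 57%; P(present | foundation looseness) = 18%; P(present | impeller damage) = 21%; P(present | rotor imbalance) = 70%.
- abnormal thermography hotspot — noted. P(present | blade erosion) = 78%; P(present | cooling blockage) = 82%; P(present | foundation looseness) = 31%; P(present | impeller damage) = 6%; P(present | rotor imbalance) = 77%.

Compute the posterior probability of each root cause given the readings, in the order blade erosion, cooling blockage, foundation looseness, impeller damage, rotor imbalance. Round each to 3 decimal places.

0.073, 0.304, 0.017, 0.004, 0.602

For each hypothesis, the unnormalized posterior weight is prior × product of the reading likelihoods:
  blade erosion: 0.09 × 0.40 × 0.78 = 0.02808
  cooling blockage: 0.25 × 0.57 × 0.82 = 0.11685
  foundation looseness: 0.12 × 0.18 × 0.31 = 0.006696
  impeller damage: 0.11 × 0.21 × 0.06 = 0.001386
  rotor imbalance: 0.43 × 0.70 × 0.77 = 0.23177
The unnormalized weights sum to 0.38478.
P(blade erosion | evidence) = 0.02808 / 0.38478 ≈ 0.073
P(cooling blockage | evidence) = 0.11685 / 0.38478 ≈ 0.304
P(foundation looseness | evidence) = 0.006696 / 0.38478 ≈ 0.017
P(impeller damage | evidence) = 0.001386 / 0.38478 ≈ 0.004
P(rotor imbalance | evidence) = 0.23177 / 0.38478 ≈ 0.602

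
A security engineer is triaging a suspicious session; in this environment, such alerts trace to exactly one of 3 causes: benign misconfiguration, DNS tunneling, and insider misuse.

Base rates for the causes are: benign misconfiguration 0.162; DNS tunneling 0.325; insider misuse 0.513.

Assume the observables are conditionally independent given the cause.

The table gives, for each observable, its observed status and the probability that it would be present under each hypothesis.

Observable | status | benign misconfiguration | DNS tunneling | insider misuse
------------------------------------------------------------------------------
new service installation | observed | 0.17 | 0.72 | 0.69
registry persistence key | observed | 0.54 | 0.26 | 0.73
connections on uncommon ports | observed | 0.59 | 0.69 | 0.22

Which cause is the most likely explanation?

Multiply each prior by the joint likelihood of the observable pattern:
  benign misconfiguration: 0.162 × 0.17 × 0.54 × 0.59 = 0.0087742
  DNS tunneling: 0.325 × 0.72 × 0.26 × 0.69 = 0.04198
  insider misuse: 0.513 × 0.69 × 0.73 × 0.22 = 0.056848
Marginal likelihood of the evidence = 0.1076.
P(benign misconfiguration | evidence) ≈ 0.0087742 / 0.1076 ≈ 0.082
P(DNS tunneling | evidence) ≈ 0.04198 / 0.1076 ≈ 0.390
P(insider misuse | evidence) ≈ 0.056848 / 0.1076 ≈ 0.528
The largest is 0.528, so insider misuse is most probable.

insider misuse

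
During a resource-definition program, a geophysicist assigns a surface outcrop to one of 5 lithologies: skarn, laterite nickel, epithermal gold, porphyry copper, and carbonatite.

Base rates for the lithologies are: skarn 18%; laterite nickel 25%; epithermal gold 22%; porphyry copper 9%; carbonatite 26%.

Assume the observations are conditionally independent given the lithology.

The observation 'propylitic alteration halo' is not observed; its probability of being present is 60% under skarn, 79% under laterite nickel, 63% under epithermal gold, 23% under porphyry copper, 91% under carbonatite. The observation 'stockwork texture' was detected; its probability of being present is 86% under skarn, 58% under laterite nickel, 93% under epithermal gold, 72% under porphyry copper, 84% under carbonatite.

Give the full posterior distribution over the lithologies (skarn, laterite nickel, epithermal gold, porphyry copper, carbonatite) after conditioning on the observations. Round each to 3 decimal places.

For each hypothesis, the unnormalized posterior weight is prior × product of the observation likelihoods (using 1 − P(present | H) for each absent observation):
  skarn: 0.18 × (1 − 0.60) × 0.86 = 0.06192
  laterite nickel: 0.25 × (1 − 0.79) × 0.58 = 0.03045
  epithermal gold: 0.22 × (1 − 0.63) × 0.93 = 0.075702
  porphyry copper: 0.09 × (1 − 0.23) × 0.72 = 0.049896
  carbonatite: 0.26 × (1 − 0.91) × 0.84 = 0.019656
Normalizing constant Z = 0.06192 + 0.03045 + 0.075702 + 0.049896 + 0.019656 = 0.23762.
P(skarn | evidence) = 0.06192 / 0.23762 ≈ 0.261
P(laterite nickel | evidence) = 0.03045 / 0.23762 ≈ 0.128
P(epithermal gold | evidence) = 0.075702 / 0.23762 ≈ 0.319
P(porphyry copper | evidence) = 0.049896 / 0.23762 ≈ 0.210
P(carbonatite | evidence) = 0.019656 / 0.23762 ≈ 0.083

0.261, 0.128, 0.319, 0.210, 0.083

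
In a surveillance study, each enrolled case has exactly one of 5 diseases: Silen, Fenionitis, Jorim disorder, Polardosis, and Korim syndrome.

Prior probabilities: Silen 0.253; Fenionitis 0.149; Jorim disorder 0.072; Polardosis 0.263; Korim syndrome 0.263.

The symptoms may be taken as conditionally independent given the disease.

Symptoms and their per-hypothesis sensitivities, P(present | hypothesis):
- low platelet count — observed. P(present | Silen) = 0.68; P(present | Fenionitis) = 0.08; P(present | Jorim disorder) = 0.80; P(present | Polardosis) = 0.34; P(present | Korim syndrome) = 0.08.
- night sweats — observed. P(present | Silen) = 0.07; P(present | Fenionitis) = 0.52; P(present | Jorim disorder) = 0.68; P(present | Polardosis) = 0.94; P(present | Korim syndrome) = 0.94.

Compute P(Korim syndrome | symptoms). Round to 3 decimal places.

For each hypothesis, the unnormalized posterior weight is prior × product of the symptom likelihoods:
  Silen: 0.253 × 0.68 × 0.07 = 0.012043
  Fenionitis: 0.149 × 0.08 × 0.52 = 0.0061984
  Jorim disorder: 0.072 × 0.80 × 0.68 = 0.039168
  Polardosis: 0.263 × 0.34 × 0.94 = 0.084055
  Korim syndrome: 0.263 × 0.08 × 0.94 = 0.019778
The unnormalized weights sum to 0.16124.
P(Korim syndrome | evidence) = 0.019778 / 0.16124 ≈ 0.123.

0.123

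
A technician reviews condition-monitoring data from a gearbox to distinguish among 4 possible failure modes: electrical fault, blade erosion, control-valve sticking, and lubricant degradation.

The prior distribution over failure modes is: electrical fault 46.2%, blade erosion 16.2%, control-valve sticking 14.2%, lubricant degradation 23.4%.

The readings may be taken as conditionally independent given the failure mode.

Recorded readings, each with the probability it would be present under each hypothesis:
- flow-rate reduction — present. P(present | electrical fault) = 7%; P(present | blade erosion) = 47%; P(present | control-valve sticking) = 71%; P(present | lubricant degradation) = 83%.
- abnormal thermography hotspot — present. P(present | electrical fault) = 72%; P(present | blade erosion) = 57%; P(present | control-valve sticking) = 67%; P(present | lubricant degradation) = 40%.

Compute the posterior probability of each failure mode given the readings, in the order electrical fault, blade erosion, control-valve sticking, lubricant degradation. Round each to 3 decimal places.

0.110, 0.205, 0.319, 0.367

Multiply each prior by the joint likelihood of the reading pattern:
  electrical fault: 0.462 × 0.07 × 0.72 = 0.023285
  blade erosion: 0.162 × 0.47 × 0.57 = 0.0434
  control-valve sticking: 0.142 × 0.71 × 0.67 = 0.067549
  lubricant degradation: 0.234 × 0.83 × 0.40 = 0.077688
Marginal likelihood of the evidence = 0.21192.
P(electrical fault | evidence) = 0.023285 / 0.21192 ≈ 0.110
P(blade erosion | evidence) = 0.0434 / 0.21192 ≈ 0.205
P(control-valve sticking | evidence) = 0.067549 / 0.21192 ≈ 0.319
P(lubricant degradation | evidence) = 0.077688 / 0.21192 ≈ 0.367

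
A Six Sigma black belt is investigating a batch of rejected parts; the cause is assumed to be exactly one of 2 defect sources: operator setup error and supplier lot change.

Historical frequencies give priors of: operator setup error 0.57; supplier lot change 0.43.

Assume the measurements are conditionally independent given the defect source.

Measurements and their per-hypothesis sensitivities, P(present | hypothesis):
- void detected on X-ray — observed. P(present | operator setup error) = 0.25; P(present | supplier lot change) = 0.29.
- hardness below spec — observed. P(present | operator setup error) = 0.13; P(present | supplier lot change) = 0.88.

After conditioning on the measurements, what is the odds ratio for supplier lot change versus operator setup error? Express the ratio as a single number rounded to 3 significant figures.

5.92

Unnormalized posterior weight (prior times the measurement likelihoods) for each of the two hypotheses:
  supplier lot change: 0.43 × 0.29 × 0.88 = 0.10974
  operator setup error: 0.57 × 0.25 × 0.13 = 0.018525
Posterior odds = 0.10974 / 0.018525 ≈ 5.92.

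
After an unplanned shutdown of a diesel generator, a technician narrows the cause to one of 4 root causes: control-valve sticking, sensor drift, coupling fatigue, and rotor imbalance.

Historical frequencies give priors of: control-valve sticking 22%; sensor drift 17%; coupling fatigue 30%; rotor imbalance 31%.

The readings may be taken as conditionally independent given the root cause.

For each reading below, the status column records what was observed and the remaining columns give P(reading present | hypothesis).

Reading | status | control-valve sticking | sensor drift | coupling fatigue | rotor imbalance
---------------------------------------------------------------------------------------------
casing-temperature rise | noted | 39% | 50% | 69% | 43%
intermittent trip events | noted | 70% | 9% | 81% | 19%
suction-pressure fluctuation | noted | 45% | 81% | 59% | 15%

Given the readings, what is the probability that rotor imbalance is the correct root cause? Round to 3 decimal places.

0.028

By Bayes' rule with conditional independence, the unnormalized weight for each hypothesis is prior × ∏ likelihoods:
  control-valve sticking: 0.22 × 0.39 × 0.70 × 0.45 = 0.027027
  sensor drift: 0.17 × 0.50 × 0.09 × 0.81 = 0.0061965
  coupling fatigue: 0.30 × 0.69 × 0.81 × 0.59 = 0.098925
  rotor imbalance: 0.31 × 0.43 × 0.19 × 0.15 = 0.003799
The unnormalized weights sum to 0.13595.
P(rotor imbalance | evidence) = 0.003799 / 0.13595 ≈ 0.028.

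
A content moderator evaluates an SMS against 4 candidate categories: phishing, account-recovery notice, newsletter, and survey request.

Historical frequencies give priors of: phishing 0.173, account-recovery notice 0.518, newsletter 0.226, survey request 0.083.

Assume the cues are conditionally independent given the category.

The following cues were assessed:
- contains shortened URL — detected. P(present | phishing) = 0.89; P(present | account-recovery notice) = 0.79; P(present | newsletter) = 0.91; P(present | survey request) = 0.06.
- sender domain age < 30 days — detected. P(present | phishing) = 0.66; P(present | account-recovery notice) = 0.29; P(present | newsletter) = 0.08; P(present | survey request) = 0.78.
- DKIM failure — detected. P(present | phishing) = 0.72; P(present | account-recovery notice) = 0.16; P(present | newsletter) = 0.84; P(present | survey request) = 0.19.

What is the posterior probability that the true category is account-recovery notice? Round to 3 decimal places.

0.178

Multiply each prior by the joint likelihood of the cue pattern:
  phishing: 0.173 × 0.89 × 0.66 × 0.72 = 0.073167
  account-recovery notice: 0.518 × 0.79 × 0.29 × 0.16 = 0.018988
  newsletter: 0.226 × 0.91 × 0.08 × 0.84 = 0.01382
  survey request: 0.083 × 0.06 × 0.78 × 0.19 = 0.00073804
Normalizing constant Z = 0.073167 + 0.018988 + 0.01382 + 0.00073804 = 0.10671.
P(account-recovery notice | evidence) = 0.018988 / 0.10671 ≈ 0.178.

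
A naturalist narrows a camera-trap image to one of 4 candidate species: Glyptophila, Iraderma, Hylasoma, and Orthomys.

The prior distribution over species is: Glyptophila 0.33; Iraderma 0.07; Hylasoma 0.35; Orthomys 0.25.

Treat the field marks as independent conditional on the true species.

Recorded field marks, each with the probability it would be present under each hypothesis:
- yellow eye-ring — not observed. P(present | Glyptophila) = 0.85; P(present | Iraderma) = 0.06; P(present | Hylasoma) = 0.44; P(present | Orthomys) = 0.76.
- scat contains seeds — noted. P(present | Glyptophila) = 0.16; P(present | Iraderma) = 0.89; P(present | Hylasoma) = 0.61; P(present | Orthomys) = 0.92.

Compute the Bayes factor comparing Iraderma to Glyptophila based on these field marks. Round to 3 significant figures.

Take the product of per-field mark likelihoods under each hypothesis (using 1 − P(present | H) for each absent field mark), then divide.
  Iraderma: (1 − 0.06) × 0.89 = 0.8366
  Glyptophila: (1 − 0.85) × 0.16 = 0.024
Bayes factor = 0.8366 / 0.024 ≈ 34.9

34.9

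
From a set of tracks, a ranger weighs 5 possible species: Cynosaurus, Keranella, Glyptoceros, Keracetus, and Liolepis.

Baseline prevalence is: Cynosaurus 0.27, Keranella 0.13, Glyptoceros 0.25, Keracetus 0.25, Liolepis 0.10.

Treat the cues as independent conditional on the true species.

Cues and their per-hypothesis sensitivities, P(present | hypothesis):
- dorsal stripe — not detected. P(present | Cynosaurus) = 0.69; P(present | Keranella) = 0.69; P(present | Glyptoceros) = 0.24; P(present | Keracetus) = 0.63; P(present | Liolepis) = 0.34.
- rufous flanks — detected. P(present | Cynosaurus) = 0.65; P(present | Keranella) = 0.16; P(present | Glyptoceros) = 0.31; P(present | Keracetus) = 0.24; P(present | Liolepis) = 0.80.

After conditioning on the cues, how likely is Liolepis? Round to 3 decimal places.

0.271

Multiply each prior by the joint likelihood of the cue pattern (using 1 − P(present | H) for each absent cue):
  Cynosaurus: 0.27 × (1 − 0.69) × 0.65 = 0.054405
  Keranella: 0.13 × (1 − 0.69) × 0.16 = 0.006448
  Glyptoceros: 0.25 × (1 − 0.24) × 0.31 = 0.0589
  Keracetus: 0.25 × (1 − 0.63) × 0.24 = 0.0222
  Liolepis: 0.10 × (1 − 0.34) × 0.80 = 0.0528
Marginal likelihood of the evidence = 0.19475.
P(Liolepis | evidence) = 0.0528 / 0.19475 ≈ 0.271.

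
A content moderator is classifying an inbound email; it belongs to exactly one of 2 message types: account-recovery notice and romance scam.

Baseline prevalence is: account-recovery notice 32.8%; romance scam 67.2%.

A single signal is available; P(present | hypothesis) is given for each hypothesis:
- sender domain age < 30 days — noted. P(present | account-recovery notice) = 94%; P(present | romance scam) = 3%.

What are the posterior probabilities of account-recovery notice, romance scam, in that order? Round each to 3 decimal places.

0.939, 0.061

Multiply each prior by the likelihood of the signal:
  account-recovery notice: 0.328 × 0.94 = 0.30832
  romance scam: 0.672 × 0.03 = 0.02016
The unnormalized weights sum to 0.32848.
P(account-recovery notice | evidence) = 0.30832 / 0.32848 ≈ 0.939
P(romance scam | evidence) = 0.02016 / 0.32848 ≈ 0.061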